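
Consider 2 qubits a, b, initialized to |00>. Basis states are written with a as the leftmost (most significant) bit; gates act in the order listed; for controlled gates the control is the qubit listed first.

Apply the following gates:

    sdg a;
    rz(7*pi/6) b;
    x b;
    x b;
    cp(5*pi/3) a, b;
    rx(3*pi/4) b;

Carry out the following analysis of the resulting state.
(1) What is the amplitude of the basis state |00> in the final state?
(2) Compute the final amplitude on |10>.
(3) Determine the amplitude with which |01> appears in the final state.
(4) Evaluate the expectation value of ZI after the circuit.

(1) |00> carries amplitude -sqrt(2 - sqrt(2))*exp(5*I*pi/12)/2 in the final state.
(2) |10> carries amplitude 0 in the final state.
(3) |01> carries amplitude sqrt(sqrt(2) + 2)*exp(11*I*pi/12)/2 in the final state.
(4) The observable ZI averages to 1.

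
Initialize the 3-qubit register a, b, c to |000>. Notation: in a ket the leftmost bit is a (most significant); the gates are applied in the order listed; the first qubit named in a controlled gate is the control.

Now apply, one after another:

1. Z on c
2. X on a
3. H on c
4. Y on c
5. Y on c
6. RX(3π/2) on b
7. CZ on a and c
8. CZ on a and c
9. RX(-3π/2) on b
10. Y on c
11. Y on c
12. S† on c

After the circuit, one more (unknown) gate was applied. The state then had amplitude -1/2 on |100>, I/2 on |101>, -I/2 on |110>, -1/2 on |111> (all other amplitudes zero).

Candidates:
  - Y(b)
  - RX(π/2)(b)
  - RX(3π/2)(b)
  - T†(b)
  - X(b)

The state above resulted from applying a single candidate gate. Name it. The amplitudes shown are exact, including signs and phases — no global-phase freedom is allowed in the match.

It was RX(3π/2)(b) that produced the state shown. Key observation: steps 4-11 multiply out to the identity, so the circuit reduces to the remaining gates.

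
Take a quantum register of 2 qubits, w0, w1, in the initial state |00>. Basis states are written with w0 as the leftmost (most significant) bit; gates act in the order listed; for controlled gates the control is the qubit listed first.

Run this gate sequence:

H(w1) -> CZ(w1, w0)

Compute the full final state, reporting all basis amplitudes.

The final amplitudes are sqrt(2)/2 on |00>, sqrt(2)/2 on |01>, 0 on |10>, 0 on |11>.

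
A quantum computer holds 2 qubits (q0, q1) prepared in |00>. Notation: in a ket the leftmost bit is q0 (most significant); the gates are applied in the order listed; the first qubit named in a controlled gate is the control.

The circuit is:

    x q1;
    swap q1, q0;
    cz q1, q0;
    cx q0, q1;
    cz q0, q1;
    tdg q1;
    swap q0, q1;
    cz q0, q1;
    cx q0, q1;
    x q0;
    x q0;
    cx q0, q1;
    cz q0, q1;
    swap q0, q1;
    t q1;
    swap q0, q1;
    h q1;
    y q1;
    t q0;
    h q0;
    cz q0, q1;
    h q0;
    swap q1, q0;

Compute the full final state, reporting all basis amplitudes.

The final amplitudes are 0 on |00>, -sqrt(2)*exp(3*I*pi/4)/2 on |01>, -sqrt(2)*exp(3*I*pi/4)/2 on |10>, 0 on |11>.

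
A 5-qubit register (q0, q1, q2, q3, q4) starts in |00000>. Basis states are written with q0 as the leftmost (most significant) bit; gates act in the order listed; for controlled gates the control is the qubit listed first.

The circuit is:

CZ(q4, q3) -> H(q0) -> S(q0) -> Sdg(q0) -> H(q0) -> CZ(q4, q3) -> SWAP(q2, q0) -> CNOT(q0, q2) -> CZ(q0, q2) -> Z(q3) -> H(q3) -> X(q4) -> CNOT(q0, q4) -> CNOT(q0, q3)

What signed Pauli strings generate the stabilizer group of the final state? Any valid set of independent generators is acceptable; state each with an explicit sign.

The stabilizer group can be generated by +IIIXI, +ZIIII, +IZIII, +IIZII, -IIIIZ, among other valid generating sets.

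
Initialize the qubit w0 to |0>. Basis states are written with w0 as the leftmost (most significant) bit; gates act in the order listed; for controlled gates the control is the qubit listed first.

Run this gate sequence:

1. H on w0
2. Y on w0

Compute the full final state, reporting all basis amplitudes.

After the circuit, the state carries amplitude -sqrt(2)*I/2 on |0>, sqrt(2)*I/2 on |1>.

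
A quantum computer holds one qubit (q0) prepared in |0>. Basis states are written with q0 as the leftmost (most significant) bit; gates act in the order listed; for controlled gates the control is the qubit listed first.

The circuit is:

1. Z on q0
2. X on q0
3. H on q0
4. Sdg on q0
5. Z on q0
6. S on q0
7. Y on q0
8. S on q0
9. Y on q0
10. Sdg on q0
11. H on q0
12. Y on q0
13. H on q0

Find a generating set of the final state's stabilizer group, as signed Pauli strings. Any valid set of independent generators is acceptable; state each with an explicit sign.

The stabilizer group can be generated by +X, among other valid generating sets.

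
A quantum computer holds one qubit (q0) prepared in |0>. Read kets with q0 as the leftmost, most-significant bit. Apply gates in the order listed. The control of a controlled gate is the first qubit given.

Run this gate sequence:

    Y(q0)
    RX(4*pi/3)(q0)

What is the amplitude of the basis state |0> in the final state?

|0> carries amplitude sqrt(3)/2 in the final state.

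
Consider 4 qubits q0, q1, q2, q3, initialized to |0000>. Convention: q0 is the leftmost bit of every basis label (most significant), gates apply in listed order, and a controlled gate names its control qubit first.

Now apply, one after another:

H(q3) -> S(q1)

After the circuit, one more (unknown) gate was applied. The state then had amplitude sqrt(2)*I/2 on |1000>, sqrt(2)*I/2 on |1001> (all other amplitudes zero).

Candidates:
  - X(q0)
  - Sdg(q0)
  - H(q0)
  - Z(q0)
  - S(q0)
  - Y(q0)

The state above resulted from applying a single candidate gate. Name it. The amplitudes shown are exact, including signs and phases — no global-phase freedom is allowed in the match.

It was Y(q0) that produced the state shown.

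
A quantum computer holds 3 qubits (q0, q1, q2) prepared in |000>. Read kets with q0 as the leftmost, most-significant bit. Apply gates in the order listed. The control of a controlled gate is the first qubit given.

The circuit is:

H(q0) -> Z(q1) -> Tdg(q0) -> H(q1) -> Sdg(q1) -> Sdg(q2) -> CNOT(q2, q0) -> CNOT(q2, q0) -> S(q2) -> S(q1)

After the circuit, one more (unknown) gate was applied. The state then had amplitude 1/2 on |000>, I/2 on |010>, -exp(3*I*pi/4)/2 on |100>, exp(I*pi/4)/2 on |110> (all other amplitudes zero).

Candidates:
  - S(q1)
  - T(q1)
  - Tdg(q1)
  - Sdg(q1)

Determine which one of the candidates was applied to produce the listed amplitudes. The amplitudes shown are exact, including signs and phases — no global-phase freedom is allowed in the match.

It was S(q1) that produced the state shown. Key observation: steps 5-10 multiply out to the identity, so the circuit reduces to the remaining gates.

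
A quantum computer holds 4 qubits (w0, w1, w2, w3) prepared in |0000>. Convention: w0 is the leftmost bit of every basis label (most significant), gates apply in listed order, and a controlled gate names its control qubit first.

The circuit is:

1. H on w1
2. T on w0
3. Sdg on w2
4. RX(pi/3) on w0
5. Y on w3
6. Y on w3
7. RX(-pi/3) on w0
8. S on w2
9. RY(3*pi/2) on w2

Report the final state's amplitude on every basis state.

The final amplitudes are -1/2 on |0000>, 1/2 on |0010>, -1/2 on |0100>, 1/2 on |0110>, and 0 on every other basis state. Key observation: the block from step 4 through step 7 cancels to the identity and can be dropped.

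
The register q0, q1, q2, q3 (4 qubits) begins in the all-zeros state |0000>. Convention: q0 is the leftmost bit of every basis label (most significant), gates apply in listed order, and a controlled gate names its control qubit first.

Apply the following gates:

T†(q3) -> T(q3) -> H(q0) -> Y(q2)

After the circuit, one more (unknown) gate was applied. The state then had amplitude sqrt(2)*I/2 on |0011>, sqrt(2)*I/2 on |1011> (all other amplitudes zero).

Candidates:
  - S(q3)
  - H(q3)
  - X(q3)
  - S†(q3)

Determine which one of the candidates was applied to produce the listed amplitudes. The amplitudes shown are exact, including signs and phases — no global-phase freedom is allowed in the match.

The applied gate was X(q3).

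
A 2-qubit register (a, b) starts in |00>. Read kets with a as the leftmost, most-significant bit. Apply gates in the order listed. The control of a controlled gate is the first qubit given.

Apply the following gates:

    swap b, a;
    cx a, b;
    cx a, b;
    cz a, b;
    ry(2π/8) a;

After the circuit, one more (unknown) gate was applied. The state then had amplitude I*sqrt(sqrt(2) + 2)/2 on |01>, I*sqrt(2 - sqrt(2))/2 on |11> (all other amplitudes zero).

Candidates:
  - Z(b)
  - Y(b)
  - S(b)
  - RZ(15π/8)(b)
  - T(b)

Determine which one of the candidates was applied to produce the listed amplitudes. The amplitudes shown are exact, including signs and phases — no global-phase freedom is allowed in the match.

The unique candidate consistent with the amplitudes is Y(b).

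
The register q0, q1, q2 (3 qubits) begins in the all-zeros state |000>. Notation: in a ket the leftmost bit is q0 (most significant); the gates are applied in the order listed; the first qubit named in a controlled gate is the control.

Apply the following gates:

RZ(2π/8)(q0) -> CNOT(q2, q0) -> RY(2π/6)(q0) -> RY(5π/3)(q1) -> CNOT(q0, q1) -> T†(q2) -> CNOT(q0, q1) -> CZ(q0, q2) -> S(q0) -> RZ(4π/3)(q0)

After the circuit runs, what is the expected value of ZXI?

The expectation value of ZXI is -sqrt(3)/4.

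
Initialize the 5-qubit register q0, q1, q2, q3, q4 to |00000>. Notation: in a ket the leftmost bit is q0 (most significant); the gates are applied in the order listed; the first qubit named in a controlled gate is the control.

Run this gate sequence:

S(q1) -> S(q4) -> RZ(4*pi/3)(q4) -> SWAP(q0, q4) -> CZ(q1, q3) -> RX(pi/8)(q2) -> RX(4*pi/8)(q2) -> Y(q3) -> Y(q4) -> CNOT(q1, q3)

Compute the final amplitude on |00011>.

|00011> carries amplitude exp(I*pi/3)*sin(3*pi/16) in the final state.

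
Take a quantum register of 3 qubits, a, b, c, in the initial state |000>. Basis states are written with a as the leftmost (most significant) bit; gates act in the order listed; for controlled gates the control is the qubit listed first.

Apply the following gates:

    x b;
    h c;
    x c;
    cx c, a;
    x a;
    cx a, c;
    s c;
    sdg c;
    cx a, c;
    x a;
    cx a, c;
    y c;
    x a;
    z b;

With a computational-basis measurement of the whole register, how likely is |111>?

A full measurement returns |111> with probability 1/2. Key observation: the block from step 5 through step 10 cancels to the identity and can be dropped.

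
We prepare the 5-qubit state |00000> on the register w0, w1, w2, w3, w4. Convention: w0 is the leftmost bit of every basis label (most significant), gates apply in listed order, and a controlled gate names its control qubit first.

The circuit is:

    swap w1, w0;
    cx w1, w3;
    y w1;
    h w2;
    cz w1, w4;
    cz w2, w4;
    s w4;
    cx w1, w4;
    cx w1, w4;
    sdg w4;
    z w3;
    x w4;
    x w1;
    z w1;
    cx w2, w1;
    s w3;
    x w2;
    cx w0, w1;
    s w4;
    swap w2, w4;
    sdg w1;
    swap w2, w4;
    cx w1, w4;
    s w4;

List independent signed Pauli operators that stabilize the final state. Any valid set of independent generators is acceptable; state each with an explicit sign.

The stabilizer group can be generated by -IXXIX, +ZIIII, -IZIIZ, +IIZIZ, +IIIZI, among other valid generating sets. Key observation: gates 7-10 undo each other exactly, leaving only the rest of the circuit to track.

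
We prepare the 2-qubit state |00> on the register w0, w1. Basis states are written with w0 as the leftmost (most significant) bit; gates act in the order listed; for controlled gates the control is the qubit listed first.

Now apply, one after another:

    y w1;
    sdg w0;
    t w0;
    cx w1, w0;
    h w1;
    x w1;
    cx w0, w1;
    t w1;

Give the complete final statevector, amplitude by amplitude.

The final amplitudes are 0 on |00>, 0 on |01>, sqrt(2)*I/2 on |10>, -sqrt(2)*exp(3*I*pi/4)/2 on |11>.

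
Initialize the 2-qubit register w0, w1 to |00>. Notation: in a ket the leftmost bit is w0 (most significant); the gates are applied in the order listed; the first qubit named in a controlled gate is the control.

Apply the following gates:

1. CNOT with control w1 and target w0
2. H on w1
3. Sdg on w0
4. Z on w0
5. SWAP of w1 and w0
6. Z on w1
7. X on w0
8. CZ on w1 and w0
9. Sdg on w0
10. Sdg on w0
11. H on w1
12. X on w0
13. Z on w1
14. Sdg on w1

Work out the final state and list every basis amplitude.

After the circuit, the state carries amplitude -1/2 on |00>, -I/2 on |01>, 1/2 on |10>, I/2 on |11>.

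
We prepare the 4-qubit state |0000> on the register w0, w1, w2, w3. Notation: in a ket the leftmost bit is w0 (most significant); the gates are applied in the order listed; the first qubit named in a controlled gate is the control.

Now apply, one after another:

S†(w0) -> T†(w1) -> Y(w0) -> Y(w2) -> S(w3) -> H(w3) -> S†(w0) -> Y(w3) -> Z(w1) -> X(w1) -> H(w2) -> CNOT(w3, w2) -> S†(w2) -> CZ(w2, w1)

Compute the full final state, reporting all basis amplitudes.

After the circuit, the state carries amplitude 1/2 on |1100>, 1/2 on |1101>, -I/2 on |1110>, -I/2 on |1111>, and 0 on every other basis state.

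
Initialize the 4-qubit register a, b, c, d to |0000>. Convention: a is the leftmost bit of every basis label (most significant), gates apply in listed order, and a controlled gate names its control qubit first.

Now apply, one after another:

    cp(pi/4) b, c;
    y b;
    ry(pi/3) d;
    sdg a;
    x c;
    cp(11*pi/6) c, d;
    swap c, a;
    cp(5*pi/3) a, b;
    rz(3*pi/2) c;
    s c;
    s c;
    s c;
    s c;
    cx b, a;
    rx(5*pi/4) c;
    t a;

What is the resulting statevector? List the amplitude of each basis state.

The resulting statevector has amplitude sqrt(6 - 3*sqrt(2))*exp(5*I*pi/12)/4 on |0100>, sqrt(2 - sqrt(2))*exp(I*pi/4)/4 on |0101>, sqrt(3*sqrt(2) + 6)*exp(11*I*pi/12)/4 on |0110>, sqrt(sqrt(2) + 2)*exp(3*I*pi/4)/4 on |0111>, and 0 on every other basis state. Key observation: the block from step 10 through step 13 cancels to the identity and can be dropped.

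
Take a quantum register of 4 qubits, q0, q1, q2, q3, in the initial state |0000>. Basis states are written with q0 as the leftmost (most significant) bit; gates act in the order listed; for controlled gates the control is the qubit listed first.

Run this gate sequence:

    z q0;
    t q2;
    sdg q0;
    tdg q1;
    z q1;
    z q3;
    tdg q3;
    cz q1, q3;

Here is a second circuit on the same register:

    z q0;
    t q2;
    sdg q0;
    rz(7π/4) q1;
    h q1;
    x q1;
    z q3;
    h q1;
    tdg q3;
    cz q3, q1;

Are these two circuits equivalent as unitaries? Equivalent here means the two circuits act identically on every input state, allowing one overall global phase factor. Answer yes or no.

Yes, they are equivalent — the unitaries differ by at most a global phase.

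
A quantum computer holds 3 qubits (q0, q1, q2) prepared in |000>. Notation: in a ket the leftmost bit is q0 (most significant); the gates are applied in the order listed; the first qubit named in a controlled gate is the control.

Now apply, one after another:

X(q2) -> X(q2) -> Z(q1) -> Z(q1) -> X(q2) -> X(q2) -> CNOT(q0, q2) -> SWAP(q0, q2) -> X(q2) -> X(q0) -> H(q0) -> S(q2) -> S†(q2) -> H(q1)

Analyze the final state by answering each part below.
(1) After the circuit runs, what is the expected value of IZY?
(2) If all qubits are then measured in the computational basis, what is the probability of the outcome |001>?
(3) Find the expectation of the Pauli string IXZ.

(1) In the final state, IZY has expectation 0.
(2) A full measurement returns |001> with probability 1/4.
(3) In the final state, IXZ has expectation -1.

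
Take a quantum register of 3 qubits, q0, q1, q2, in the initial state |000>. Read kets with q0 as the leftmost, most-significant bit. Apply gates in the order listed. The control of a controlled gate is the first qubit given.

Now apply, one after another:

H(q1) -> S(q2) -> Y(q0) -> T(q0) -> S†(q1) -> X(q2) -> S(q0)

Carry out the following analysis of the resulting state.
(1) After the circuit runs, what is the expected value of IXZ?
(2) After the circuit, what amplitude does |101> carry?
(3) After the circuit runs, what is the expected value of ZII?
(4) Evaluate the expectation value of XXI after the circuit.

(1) In the final state, IXZ has expectation 0.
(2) The amplitude on |101> is -sqrt(2)*exp(I*pi/4)/2.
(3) In the final state, ZII has expectation -1.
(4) The observable XXI averages to 0.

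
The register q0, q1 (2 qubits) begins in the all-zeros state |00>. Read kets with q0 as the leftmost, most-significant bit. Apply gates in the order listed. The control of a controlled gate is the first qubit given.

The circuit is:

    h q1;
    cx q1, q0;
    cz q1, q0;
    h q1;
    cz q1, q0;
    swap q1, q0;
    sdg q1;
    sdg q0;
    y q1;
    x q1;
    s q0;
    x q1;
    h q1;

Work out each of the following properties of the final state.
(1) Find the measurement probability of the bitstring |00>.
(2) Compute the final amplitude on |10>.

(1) The probability of measuring |00> is 1/4.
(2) |10> carries amplitude sqrt(2)*(1 + I)/4 in the final state.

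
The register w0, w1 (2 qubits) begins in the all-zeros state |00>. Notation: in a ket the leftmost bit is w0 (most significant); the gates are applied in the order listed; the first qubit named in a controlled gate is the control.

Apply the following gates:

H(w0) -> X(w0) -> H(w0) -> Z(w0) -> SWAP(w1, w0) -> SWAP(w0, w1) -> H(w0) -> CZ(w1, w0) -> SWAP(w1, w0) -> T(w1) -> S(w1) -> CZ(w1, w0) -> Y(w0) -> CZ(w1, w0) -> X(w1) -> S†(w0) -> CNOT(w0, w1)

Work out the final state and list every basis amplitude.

The final amplitudes are 0 on |00>, 0 on |01>, sqrt(2)/2 on |10>, -sqrt(2)*exp(3*I*pi/4)/2 on |11>. Key observation: steps 1-4 multiply out to the identity, so the circuit reduces to the remaining gates.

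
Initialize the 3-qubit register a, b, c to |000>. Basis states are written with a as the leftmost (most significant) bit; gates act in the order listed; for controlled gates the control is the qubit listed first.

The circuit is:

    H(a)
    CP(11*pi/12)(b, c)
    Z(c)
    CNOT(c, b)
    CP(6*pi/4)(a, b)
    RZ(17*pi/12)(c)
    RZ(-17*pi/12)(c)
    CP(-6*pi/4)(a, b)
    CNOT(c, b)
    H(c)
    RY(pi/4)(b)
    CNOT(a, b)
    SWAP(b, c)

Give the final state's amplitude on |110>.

|110> carries amplitude sqrt(2 - sqrt(2))/4 in the final state. Key observation: the block from step 4 through step 9 cancels to the identity and can be dropped.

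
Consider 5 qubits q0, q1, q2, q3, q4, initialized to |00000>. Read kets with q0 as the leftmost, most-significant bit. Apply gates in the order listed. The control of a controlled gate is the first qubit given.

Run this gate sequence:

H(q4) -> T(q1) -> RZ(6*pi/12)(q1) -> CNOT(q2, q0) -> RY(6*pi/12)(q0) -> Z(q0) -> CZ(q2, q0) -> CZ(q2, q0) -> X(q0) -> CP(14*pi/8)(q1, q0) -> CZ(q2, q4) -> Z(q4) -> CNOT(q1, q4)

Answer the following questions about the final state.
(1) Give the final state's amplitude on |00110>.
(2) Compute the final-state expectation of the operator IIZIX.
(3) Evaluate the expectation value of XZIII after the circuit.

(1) The final state's coefficient on |00110> equals 0.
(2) The expectation value of IIZIX is -1.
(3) The observable XZIII averages to -1.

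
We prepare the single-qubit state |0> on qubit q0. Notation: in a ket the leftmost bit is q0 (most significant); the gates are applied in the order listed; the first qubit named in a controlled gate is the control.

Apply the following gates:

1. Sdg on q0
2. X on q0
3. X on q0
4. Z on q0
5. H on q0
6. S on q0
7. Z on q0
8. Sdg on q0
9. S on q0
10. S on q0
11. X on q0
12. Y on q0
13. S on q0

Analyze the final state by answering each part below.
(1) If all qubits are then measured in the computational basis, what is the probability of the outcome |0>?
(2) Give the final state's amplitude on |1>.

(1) A full measurement returns |0> with probability 1/2.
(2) |1> carries amplitude -sqrt(2)/2 in the final state.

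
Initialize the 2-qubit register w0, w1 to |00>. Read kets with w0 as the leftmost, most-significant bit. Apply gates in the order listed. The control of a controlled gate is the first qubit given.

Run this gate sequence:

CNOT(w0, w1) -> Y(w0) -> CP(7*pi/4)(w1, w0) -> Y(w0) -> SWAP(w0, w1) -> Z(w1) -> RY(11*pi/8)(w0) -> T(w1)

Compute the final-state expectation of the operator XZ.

The observable XZ averages to -sqrt(sqrt(2) + 2)/2.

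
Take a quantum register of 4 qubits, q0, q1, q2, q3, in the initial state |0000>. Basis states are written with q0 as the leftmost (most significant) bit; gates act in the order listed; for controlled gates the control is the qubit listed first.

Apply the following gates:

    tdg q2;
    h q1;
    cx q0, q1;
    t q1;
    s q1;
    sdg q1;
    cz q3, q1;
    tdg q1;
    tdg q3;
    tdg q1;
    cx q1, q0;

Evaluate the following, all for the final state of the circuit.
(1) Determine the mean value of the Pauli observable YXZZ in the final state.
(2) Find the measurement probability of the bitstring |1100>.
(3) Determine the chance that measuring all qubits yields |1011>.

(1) In the final state, YXZZ has expectation -sqrt(2)/2. Key observation: gates 5-6 undo each other exactly, leaving only the rest of the circuit to track.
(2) Outcome |1100> occurs with probability 1/2.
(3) Outcome |1011> occurs with probability 0.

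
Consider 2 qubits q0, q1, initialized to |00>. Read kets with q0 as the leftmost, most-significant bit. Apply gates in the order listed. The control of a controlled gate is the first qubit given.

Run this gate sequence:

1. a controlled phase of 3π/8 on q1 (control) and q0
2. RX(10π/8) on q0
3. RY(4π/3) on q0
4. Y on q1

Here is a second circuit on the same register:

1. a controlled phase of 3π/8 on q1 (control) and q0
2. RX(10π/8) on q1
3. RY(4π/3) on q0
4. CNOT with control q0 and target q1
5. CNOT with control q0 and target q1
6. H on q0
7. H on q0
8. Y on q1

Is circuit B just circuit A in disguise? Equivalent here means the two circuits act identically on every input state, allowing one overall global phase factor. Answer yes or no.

No, they are not equivalent — no single phase factor reconciles the two unitaries.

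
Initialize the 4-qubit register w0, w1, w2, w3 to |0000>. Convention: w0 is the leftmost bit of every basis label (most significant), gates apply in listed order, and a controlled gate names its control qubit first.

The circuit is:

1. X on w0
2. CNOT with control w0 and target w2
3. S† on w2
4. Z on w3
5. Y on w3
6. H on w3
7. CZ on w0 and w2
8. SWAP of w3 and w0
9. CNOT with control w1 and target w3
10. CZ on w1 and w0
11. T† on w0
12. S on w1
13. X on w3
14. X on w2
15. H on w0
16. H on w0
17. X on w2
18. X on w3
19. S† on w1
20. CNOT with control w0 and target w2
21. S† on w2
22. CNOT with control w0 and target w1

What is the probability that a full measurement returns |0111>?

The probability of measuring |0111> is 0.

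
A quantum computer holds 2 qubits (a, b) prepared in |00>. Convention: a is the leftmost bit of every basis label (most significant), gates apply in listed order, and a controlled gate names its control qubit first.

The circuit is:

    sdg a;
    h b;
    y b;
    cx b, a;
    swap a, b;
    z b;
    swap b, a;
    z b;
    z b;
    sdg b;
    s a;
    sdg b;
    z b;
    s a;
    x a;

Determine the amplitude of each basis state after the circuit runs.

The final amplitudes are 0 on |00>, sqrt(2)*I/2 on |01>, -sqrt(2)*I/2 on |10>, 0 on |11>.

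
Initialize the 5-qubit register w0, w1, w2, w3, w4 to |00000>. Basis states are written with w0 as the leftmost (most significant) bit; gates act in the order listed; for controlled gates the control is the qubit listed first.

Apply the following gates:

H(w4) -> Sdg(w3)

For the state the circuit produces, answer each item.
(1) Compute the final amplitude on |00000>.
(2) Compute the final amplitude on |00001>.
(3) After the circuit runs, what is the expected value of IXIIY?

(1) |00000> carries amplitude sqrt(2)/2 in the final state.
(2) |00001> carries amplitude sqrt(2)/2 in the final state.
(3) The observable IXIIY averages to 0.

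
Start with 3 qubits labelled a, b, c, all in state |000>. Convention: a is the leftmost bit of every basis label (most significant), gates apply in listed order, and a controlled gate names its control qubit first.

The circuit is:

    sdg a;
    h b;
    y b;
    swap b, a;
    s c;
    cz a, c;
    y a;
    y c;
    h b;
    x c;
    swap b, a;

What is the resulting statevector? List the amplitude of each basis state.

After the circuit, the state carries amplitude I/2 on |000>, 0 on |001>, I/2 on |010>, 0 on |011>, I/2 on |100>, 0 on |101>, I/2 on |110>, 0 on |111>.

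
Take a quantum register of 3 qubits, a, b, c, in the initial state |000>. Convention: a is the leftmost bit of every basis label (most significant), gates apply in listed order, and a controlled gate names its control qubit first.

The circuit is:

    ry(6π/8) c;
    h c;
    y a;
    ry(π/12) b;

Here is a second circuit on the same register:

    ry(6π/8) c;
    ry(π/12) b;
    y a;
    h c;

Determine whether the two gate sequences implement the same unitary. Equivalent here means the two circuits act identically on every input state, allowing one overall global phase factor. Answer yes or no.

Yes — the two circuits implement the same unitary up to a global phase.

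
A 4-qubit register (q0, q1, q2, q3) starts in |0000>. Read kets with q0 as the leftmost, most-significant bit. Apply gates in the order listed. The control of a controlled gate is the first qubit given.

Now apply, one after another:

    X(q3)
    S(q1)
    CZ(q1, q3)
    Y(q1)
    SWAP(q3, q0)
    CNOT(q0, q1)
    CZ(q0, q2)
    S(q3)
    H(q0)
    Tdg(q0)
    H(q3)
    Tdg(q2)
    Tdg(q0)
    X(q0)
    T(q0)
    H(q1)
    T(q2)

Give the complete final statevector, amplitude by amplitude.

The final amplitudes are -sqrt(2)/4 on |0000>, -sqrt(2)/4 on |0001>, 0 on |0010>, 0 on |0011>, -sqrt(2)/4 on |0100>, -sqrt(2)/4 on |0101>, 0 on |0110>, 0 on |0111>, sqrt(2)*exp(3*I*pi/4)/4 on |1000>, sqrt(2)*exp(3*I*pi/4)/4 on |1001>, 0 on |1010>, 0 on |1011>, sqrt(2)*exp(3*I*pi/4)/4 on |1100>, sqrt(2)*exp(3*I*pi/4)/4 on |1101>, 0 on |1110>, 0 on |1111>.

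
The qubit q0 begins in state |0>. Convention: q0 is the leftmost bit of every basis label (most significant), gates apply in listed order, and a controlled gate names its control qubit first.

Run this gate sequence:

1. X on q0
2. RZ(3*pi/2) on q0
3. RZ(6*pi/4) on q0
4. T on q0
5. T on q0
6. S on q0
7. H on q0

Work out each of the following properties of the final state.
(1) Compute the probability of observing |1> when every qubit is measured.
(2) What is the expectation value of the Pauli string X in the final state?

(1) Outcome |1> occurs with probability 1/2.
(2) In the final state, X has expectation -1.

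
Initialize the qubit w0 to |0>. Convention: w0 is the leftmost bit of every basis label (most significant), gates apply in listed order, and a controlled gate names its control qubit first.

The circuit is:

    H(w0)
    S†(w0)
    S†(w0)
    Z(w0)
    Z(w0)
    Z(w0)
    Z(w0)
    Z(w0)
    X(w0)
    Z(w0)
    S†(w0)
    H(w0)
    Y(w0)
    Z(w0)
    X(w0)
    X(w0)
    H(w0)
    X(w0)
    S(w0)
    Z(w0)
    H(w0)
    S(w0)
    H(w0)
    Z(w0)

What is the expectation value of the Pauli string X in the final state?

In the final state, X has expectation -1.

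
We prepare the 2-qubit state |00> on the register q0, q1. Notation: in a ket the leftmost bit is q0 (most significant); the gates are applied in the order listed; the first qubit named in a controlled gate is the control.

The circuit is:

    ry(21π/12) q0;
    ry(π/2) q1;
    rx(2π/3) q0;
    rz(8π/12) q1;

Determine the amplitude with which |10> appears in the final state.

The final state's coefficient on |10> equals -sqrt(4 - 2*sqrt(2))*exp(2*I*pi/3)/8 + sqrt(6*sqrt(2) + 12)*exp(I*pi/6)/8.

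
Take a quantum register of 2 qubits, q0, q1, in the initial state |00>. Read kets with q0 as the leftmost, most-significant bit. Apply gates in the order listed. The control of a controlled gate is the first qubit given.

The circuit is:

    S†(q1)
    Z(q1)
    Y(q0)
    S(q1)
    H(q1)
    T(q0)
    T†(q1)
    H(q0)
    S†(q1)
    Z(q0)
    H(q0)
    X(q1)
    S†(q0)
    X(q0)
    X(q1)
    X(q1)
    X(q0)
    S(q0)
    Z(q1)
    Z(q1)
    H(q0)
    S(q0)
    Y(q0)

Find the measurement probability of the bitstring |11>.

A full measurement returns |11> with probability 1/4. Key observation: the block from step 13 through step 18 cancels to the identity and can be dropped.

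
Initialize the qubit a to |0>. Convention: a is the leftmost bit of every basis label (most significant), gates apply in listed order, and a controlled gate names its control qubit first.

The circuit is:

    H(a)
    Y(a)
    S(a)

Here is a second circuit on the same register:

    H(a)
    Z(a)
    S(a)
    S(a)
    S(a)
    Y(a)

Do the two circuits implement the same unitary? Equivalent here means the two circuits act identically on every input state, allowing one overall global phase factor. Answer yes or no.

No, they are not equivalent — no single phase factor reconciles the two unitaries.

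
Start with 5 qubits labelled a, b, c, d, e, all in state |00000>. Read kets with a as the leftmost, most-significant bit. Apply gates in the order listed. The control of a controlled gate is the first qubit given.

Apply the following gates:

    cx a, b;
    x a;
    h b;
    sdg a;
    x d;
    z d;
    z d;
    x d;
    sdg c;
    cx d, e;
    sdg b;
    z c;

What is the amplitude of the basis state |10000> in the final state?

The amplitude on |10000> is -sqrt(2)*I/2. Key observation: the block from step 5 through step 8 cancels to the identity and can be dropped.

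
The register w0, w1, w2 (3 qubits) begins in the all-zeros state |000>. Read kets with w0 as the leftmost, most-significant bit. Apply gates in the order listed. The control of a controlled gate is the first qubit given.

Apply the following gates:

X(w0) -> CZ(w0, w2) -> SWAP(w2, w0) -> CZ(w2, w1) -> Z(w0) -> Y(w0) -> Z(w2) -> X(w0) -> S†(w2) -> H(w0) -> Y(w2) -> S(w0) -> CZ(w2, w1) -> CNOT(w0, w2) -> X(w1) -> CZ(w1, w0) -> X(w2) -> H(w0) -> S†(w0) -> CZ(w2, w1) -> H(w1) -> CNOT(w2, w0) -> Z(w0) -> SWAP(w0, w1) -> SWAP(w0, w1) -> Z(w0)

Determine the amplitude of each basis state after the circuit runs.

After the circuit, the state carries amplitude sqrt(2)/4 on |000>, -sqrt(2)/4 on |001>, -sqrt(2)/4 on |010>, sqrt(2)/4 on |011>, sqrt(2)*I/4 on |100>, -sqrt(2)*I/4 on |101>, -sqrt(2)*I/4 on |110>, sqrt(2)*I/4 on |111>. Key observation: the block from step 23 through step 26 cancels to the identity and can be dropped.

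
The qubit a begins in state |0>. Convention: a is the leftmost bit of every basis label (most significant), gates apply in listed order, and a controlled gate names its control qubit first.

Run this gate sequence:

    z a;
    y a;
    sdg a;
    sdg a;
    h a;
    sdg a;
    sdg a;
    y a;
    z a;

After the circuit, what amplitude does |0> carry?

The final state's coefficient on |0> equals -sqrt(2)/2.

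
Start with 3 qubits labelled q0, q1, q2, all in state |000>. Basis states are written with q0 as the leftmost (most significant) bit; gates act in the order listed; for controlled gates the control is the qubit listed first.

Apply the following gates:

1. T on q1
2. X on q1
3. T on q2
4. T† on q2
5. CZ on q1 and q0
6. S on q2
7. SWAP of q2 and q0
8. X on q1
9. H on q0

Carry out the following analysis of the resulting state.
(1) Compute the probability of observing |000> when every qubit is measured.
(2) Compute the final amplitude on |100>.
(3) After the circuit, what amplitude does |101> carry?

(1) Outcome |000> occurs with probability 1/2.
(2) The final state's coefficient on |100> equals sqrt(2)/2.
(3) |101> carries amplitude 0 in the final state.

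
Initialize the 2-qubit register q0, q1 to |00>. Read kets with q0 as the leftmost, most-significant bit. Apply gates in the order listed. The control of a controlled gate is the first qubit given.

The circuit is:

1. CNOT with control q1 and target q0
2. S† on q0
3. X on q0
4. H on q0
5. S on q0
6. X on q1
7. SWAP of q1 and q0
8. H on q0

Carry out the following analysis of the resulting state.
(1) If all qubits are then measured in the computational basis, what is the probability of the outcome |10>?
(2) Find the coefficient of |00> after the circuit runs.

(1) The probability of measuring |10> is 1/4.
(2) |00> carries amplitude 1/2 in the final state.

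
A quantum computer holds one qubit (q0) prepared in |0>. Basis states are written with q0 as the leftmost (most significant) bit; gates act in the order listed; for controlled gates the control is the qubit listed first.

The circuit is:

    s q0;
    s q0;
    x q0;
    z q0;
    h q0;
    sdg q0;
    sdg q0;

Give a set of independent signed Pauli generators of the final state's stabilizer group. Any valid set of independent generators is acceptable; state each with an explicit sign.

One valid set of independent stabilizer generators is +X (any independent generating set of the same group is equally correct).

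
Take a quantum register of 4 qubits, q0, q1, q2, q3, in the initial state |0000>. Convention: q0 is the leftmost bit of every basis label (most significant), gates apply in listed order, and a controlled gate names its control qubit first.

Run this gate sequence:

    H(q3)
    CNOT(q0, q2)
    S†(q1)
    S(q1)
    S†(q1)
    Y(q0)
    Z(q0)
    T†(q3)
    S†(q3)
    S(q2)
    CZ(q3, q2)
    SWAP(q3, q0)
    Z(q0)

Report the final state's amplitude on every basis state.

The final amplitudes are -sqrt(2)*I/2 on |0001>, -sqrt(2)*exp(3*I*pi/4)/2 on |1001>, and 0 on every other basis state.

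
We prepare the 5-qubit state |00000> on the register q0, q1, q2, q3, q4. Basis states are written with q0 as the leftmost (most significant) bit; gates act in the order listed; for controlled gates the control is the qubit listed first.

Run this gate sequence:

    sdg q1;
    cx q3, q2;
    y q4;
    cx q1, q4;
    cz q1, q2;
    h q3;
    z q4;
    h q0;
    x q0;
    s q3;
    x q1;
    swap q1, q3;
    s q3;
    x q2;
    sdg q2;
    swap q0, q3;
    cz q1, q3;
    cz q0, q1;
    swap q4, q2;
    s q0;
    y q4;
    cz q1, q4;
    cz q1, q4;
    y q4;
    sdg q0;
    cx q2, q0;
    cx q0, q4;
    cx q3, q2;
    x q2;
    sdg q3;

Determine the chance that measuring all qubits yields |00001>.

The probability of measuring |00001> is 1/4. Key observation: the block from step 20 through step 25 cancels to the identity and can be dropped.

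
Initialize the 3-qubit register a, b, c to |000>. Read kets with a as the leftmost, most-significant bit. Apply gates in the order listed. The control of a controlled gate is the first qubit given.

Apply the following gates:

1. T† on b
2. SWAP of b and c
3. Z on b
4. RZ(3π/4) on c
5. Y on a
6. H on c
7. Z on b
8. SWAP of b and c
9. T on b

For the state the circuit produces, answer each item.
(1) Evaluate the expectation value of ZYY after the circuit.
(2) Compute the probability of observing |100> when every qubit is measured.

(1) The observable ZYY averages to 0.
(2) Outcome |100> occurs with probability 1/2.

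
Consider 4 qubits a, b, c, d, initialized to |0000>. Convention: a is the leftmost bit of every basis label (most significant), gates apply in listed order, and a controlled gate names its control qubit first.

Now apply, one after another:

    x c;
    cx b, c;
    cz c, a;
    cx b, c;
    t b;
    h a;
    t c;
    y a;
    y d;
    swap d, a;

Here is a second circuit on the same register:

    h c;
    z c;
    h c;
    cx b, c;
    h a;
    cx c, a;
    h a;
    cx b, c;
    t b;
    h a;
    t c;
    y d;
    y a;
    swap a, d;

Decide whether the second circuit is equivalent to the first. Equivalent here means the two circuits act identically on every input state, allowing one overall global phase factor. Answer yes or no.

Yes, they are equivalent — the unitaries differ by at most a global phase.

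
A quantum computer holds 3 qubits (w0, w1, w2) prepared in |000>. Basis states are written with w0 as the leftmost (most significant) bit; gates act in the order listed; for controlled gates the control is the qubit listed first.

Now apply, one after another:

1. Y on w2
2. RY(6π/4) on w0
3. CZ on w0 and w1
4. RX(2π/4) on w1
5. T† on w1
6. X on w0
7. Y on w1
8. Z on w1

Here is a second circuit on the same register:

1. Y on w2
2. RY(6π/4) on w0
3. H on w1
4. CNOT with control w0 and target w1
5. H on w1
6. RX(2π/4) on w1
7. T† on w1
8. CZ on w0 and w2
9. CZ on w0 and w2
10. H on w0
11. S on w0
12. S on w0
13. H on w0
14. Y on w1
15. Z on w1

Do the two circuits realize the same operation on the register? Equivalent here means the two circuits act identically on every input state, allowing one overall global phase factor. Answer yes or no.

Yes, they are equivalent — the unitaries differ by at most a global phase.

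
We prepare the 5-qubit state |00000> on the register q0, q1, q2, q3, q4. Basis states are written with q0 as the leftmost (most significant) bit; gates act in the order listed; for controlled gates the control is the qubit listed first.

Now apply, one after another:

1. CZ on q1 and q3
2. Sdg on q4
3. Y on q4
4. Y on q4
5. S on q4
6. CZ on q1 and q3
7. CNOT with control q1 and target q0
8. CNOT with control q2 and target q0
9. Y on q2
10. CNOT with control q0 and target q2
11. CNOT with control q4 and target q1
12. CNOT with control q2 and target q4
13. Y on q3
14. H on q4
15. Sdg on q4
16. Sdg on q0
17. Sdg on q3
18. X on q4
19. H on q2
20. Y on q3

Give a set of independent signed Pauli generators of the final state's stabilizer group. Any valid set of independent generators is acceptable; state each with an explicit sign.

The final state is stabilized by the group generated by -IIXII, -IIIIY, +ZIIII, +IZIII, +IIIZI; other independent generating sets are equally valid. Key observation: gates 1-6 undo each other exactly, leaving only the rest of the circuit to track.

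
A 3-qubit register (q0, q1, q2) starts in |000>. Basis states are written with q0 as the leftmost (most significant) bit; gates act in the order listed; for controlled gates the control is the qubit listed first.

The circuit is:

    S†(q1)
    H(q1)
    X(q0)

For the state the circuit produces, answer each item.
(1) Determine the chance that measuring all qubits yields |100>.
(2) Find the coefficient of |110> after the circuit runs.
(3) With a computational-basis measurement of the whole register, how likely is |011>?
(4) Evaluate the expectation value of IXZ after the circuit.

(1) A full measurement returns |100> with probability 1/2.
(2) |110> carries amplitude sqrt(2)/2 in the final state.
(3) The probability of measuring |011> is 0.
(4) In the final state, IXZ has expectation 1.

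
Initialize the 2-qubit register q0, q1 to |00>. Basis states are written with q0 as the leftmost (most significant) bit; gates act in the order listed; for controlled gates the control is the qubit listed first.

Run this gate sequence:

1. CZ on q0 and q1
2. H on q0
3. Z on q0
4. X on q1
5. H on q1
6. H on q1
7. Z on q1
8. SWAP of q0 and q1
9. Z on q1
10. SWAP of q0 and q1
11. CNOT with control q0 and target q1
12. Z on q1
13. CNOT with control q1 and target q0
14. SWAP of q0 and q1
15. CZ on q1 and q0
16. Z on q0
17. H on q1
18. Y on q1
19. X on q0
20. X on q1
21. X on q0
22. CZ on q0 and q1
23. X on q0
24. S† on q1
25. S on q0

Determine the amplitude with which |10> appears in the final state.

|10> carries amplitude 1/2 in the final state.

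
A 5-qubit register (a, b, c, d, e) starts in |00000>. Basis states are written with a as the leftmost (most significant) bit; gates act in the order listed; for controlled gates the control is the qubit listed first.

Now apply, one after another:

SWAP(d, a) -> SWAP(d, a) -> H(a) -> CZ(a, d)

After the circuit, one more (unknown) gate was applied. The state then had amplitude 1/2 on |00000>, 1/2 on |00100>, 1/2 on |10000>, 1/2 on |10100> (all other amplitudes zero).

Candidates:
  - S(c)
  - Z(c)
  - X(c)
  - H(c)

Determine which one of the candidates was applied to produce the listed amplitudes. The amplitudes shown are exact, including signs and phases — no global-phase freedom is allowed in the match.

The applied gate was H(c).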